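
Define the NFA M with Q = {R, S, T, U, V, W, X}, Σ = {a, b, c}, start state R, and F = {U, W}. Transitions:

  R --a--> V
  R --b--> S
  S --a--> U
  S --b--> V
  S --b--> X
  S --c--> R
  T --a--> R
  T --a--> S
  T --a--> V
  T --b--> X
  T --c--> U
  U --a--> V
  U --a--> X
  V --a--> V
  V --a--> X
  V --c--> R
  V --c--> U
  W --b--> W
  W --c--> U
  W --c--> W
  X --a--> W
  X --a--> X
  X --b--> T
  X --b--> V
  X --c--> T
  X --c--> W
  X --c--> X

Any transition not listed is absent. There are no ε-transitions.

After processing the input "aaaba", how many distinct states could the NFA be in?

4

Start in {R}.
Read 'a': {R} → {V}.
Read 'a': {V} → {V, X}.
Read 'a': {V, X} → {V, W, X}.
Read 'b': {V, W, X} → {T, V, W}.
Read 'a': {T, V, W} → {R, S, V, X}.
That set has 4 states.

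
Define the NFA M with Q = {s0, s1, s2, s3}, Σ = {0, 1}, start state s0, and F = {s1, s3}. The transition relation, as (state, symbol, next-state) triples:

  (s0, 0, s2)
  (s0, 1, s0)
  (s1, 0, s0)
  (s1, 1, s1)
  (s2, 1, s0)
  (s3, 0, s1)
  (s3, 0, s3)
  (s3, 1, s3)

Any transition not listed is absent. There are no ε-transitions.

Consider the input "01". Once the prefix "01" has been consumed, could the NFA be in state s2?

No

Start in {s0}.
Read '0': {s0} → {s2}.
Read '1': {s2} → {s0}.
State s2 is not in {s0}.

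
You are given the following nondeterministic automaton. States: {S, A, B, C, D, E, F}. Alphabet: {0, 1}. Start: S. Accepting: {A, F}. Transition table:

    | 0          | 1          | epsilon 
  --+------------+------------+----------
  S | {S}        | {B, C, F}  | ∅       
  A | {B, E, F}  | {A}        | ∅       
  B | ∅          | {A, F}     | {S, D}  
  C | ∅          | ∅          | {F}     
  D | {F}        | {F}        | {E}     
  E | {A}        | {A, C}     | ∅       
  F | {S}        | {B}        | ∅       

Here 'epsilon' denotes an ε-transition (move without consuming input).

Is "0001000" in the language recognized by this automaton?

Yes

Start in {S}.
Read '0': {S} → {S}.
Read '0': {S} → {S}.
Read '0': {S} → {S}.
Read '1': {S} → {S, B, C, D, E, F}.
Read '0': {S, B, C, D, E, F} → {S, A, F}.
Read '0': {S, A, F} → {S, B, D, E, F}.
Read '0': {S, B, D, E, F} → {S, A, F}.
The final set {S, A, F} contains the accepting states A, F.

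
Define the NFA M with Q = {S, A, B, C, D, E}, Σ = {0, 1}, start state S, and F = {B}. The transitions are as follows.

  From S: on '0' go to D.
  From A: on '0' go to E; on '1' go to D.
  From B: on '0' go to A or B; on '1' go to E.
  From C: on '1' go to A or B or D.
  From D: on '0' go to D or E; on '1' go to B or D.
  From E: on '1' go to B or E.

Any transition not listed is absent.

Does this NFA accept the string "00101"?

Yes

Start in {S}.
Read '0': S→{D}; now {D}.
Read '0': D→{D, E}; now {D, E}.
Read '1': D→{B, D}, E→{B, E}; now {B, D, E}.
Read '0': B→{A, B}, D→{D, E}, E→∅; now {A, B, D, E}.
Read '1': A→{D}, B→{E}, D→{B, D}, E→{B, E}; now {B, D, E}.
The final set {B, D, E} contains the accepting state B.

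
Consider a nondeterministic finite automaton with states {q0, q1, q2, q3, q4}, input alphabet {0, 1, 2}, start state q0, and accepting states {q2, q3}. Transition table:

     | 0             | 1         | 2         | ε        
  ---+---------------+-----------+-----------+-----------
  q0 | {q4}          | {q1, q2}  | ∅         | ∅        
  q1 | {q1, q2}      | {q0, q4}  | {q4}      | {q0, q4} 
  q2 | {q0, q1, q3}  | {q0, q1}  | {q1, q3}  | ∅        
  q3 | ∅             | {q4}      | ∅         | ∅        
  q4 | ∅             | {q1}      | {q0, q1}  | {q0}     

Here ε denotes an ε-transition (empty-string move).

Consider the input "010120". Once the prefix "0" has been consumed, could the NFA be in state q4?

Start in {q0}.
Read '0': {q0} → {q0, q4}.
State q4 is in {q0, q4}.

Yes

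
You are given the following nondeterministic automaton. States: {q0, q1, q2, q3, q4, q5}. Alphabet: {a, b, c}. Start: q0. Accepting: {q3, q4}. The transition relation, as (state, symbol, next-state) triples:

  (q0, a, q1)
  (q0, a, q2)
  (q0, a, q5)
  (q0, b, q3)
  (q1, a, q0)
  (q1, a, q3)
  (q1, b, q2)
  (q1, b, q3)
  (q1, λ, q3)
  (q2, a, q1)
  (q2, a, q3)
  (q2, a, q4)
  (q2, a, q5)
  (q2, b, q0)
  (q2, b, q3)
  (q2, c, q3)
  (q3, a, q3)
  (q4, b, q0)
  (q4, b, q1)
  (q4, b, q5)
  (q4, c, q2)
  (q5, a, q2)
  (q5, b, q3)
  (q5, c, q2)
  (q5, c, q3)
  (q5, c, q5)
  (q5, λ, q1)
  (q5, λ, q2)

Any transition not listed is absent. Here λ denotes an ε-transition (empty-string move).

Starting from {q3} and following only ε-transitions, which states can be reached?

Begin with {q3}.
No ε-moves leave this set, so the closure equals the set itself.

{q3}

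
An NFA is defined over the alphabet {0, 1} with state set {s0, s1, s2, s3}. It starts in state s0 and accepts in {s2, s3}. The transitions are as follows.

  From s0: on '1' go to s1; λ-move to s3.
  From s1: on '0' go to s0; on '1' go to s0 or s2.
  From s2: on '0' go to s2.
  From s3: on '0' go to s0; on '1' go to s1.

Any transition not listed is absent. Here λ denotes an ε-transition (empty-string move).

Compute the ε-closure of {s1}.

Begin with {s1}.
No ε-moves leave this set, so the closure equals the set itself.

{s1}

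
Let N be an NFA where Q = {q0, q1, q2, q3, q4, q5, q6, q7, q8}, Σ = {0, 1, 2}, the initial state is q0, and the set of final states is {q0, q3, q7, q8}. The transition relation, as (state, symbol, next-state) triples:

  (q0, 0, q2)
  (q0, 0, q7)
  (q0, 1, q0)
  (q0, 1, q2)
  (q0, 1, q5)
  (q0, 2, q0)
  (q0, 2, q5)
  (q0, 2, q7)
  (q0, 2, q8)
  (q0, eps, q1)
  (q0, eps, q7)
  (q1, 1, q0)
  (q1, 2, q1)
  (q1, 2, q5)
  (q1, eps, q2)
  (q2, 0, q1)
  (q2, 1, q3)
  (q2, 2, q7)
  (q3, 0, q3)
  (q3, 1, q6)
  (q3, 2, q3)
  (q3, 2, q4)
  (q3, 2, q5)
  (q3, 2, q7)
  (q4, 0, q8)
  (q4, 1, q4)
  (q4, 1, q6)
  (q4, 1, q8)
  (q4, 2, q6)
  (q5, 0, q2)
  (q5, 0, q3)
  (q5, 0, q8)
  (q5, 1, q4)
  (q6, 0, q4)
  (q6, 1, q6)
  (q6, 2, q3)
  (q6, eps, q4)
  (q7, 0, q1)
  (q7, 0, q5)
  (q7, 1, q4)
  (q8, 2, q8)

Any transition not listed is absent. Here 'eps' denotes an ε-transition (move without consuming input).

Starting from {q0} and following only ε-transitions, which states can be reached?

Begin with {q0}.
ε-move q0 → q1; add q1.
ε-move q0 → q7; add q7.
ε-move q1 → q2; add q2.

{q0, q1, q2, q7}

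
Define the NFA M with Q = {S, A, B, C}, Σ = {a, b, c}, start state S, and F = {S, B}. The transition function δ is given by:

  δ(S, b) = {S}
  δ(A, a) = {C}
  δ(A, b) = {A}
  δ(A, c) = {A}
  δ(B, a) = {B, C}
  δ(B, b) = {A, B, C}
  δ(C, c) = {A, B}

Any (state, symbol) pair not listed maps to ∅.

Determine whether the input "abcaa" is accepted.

Start in {S}.
Read 'a': {S} → ∅.
The set is empty and remains empty for the remaining 4 symbols.
The final set ∅ contains no accepting state.

No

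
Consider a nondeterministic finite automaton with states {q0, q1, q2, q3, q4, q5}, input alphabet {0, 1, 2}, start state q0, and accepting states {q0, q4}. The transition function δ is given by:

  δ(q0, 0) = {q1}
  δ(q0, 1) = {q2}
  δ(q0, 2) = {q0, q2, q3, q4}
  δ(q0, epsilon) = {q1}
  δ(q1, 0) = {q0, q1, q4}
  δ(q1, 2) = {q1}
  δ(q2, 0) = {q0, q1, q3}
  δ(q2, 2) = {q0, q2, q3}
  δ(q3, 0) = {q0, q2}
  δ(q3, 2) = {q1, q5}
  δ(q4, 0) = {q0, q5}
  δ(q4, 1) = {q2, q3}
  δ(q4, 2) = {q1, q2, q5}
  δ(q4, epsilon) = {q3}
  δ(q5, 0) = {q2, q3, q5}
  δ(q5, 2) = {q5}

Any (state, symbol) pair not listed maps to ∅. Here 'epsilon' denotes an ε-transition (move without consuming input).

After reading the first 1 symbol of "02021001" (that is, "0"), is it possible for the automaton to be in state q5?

No

Start: ε-closure({q0}) = {q0, q1}.
Read '0': {q0, q1} → {q0, q1, q3, q4}.
State q5 is not in {q0, q1, q3, q4}.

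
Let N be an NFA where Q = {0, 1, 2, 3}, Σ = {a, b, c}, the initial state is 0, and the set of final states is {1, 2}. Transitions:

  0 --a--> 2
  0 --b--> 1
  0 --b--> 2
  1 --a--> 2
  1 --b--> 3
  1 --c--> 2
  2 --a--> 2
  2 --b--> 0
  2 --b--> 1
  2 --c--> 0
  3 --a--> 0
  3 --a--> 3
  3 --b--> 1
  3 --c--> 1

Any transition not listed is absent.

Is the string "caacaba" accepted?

No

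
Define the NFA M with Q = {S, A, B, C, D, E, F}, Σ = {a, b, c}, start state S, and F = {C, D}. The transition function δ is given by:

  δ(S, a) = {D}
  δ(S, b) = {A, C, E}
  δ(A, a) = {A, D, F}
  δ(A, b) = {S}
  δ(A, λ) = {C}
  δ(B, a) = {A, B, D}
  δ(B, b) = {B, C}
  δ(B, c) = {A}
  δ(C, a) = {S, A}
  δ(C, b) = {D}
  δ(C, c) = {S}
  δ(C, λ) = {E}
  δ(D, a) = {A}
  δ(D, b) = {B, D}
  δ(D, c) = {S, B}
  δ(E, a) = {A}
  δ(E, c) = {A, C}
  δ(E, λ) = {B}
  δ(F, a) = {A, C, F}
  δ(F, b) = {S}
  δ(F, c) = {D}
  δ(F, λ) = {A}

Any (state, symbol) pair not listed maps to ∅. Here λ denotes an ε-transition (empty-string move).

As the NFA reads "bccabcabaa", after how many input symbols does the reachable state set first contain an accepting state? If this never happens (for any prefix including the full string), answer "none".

1

Start in {S}.
Read 'b': S→{A, C, E}; union {A, C, E}; ε-closure = {A, B, C, E}.
None of the earlier sets intersect F, but {A, B, C, E} does.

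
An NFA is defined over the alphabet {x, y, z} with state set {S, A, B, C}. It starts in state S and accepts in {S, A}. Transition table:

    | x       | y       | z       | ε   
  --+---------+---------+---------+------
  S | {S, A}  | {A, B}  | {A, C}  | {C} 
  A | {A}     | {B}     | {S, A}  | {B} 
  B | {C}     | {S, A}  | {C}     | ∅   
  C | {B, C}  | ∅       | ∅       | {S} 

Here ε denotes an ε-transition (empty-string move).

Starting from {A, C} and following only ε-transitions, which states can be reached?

{S, A, B, C}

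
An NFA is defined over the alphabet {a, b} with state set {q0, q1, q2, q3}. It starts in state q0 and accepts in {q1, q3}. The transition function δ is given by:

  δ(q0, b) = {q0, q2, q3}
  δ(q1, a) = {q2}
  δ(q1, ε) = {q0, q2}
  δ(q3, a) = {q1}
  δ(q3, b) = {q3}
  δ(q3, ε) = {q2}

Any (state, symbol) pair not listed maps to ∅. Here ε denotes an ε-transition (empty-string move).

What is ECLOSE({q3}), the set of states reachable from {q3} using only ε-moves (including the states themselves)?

{q2, q3}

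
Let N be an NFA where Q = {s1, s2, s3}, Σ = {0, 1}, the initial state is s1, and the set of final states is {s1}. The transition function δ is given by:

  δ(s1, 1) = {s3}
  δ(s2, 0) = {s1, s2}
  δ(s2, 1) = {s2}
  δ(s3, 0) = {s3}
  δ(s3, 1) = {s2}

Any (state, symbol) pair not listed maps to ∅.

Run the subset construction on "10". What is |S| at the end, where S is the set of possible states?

1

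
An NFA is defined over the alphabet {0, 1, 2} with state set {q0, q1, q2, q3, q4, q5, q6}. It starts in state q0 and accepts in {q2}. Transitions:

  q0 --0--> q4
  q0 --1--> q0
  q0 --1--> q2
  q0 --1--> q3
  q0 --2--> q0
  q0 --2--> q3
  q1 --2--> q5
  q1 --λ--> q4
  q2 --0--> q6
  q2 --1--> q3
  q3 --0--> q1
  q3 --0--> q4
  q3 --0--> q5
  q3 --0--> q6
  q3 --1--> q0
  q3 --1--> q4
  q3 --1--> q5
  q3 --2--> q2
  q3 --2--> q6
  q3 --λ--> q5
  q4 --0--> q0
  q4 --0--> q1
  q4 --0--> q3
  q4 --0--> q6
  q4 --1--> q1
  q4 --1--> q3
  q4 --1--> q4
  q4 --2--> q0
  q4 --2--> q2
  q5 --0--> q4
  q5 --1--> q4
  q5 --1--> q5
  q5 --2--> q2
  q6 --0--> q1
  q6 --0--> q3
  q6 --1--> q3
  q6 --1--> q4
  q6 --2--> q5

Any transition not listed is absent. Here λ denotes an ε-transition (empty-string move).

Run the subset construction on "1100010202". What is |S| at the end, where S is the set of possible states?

4

Start in {q0}.
Read '1': q0→{q0, q2, q3}; union {q0, q2, q3}; ε-closure = {q0, q2, q3, q5}.
Read '1': q0→{q0, q2, q3}, q2→{q3}, q3→{q0, q4, q5}, q5→{q4, q5}; now {q0, q2, q3, q4, q5}.
Read '0': q0→{q4}, q2→{q6}, q3→{q1, q4, q5, q6}, q4→{q0, q1, q3, q6}, q5→{q4}; now {q0, q1, q3, q4, q5, q6}.
Read '0': q0→{q4}, q1→∅, q3→{q1, q4, q5, q6}, q4→{q0, q1, q3, q6}, q5→{q4}, q6→{q1, q3}; now {q0, q1, q3, q4, q5, q6}.
Read '0': q0→{q4}, q1→∅, q3→{q1, q4, q5, q6}, q4→{q0, q1, q3, q6}, q5→{q4}, q6→{q1, q3}; now {q0, q1, q3, q4, q5, q6}.
Read '1': q0→{q0, q2, q3}, q1→∅, q3→{q0, q4, q5}, q4→{q1, q3, q4}, q5→{q4, q5}, q6→{q3, q4}; now {q0, q1, q2, q3, q4, q5}.
Read '0': q0→{q4}, q1→∅, q2→{q6}, q3→{q1, q4, q5, q6}, q4→{q0, q1, q3, q6}, q5→{q4}; now {q0, q1, q3, q4, q5, q6}.
Read '2': q0→{q0, q3}, q1→{q5}, q3→{q2, q6}, q4→{q0, q2}, q5→{q2}, q6→{q5}; now {q0, q2, q3, q5, q6}.
Read '0': q0→{q4}, q2→{q6}, q3→{q1, q4, q5, q6}, q5→{q4}, q6→{q1, q3}; now {q1, q3, q4, q5, q6}.
Read '2': q1→{q5}, q3→{q2, q6}, q4→{q0, q2}, q5→{q2}, q6→{q5}; now {q0, q2, q5, q6}.
That set has 4 states.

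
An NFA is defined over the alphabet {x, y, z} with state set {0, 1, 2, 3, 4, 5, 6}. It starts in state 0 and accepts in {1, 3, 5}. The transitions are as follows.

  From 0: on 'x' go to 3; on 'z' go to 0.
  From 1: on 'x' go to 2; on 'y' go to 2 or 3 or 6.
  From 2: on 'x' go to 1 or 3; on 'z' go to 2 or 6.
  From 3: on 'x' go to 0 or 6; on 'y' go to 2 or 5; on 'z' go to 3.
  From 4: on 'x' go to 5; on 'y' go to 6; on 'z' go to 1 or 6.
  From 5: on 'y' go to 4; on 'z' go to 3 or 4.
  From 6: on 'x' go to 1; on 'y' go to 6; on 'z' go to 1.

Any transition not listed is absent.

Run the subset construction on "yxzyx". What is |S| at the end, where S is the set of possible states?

0

Start in {0}.
Read 'y': 0→∅; now ∅.
The set is empty and remains empty for the remaining 4 symbols.
That set has 0 states.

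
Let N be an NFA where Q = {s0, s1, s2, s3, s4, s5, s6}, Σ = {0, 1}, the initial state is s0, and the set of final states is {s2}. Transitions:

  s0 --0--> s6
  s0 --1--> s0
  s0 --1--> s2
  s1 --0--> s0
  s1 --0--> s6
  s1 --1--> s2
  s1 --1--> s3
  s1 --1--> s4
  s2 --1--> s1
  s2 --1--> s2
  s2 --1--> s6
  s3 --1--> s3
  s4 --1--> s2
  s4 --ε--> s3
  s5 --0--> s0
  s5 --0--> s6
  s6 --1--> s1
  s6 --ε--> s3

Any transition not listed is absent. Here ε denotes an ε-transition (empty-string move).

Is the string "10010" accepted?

Start in {s0}.
Read '1': {s0} → {s0, s2}.
Read '0': {s0, s2} → {s3, s6}.
Read '0': {s3, s6} → ∅.
The set is empty and remains empty for the remaining 2 symbols.
The final set ∅ contains no accepting state.

No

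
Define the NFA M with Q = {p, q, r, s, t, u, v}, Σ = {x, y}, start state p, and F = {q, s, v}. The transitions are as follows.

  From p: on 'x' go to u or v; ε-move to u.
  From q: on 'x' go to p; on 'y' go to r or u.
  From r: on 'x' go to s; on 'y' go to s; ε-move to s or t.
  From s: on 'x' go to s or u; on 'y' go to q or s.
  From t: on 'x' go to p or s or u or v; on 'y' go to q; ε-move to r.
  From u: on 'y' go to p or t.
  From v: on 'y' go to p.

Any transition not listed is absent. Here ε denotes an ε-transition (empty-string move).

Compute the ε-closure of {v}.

{v}

Begin with {v}.
No ε-moves leave this set, so the closure equals the set itself.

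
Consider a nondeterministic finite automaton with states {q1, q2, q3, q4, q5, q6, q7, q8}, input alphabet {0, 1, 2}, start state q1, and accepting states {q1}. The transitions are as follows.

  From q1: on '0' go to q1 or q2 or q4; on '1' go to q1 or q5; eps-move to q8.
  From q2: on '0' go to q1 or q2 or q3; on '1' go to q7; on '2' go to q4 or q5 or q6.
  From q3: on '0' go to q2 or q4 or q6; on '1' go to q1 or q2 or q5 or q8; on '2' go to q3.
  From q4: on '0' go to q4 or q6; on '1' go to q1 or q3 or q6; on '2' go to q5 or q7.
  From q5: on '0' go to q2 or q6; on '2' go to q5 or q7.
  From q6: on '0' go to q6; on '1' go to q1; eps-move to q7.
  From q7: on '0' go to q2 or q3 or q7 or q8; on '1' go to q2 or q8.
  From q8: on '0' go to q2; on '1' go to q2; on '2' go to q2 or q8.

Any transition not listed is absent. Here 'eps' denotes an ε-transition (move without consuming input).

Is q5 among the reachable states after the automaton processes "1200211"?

Yes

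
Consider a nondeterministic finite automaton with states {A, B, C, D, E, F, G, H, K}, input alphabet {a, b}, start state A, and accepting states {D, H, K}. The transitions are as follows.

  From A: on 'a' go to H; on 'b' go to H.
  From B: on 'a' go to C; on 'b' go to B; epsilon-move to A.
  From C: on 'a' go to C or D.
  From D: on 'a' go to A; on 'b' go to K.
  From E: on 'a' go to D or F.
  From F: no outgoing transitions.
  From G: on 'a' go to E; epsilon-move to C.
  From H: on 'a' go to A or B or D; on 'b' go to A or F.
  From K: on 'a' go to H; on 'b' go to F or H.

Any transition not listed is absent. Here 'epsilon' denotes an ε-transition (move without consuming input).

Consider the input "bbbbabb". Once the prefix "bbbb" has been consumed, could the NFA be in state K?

No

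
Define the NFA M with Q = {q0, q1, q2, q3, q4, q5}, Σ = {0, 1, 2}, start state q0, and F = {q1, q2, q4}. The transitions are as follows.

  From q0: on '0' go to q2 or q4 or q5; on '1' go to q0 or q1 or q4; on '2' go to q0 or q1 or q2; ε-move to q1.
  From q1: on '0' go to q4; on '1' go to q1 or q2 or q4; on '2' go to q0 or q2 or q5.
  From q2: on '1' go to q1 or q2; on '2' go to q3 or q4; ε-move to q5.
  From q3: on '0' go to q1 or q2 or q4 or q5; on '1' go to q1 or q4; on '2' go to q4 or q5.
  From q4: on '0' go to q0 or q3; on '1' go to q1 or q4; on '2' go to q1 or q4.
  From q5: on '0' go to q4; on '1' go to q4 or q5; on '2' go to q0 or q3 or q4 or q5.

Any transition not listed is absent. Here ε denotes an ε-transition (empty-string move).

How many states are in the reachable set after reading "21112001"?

5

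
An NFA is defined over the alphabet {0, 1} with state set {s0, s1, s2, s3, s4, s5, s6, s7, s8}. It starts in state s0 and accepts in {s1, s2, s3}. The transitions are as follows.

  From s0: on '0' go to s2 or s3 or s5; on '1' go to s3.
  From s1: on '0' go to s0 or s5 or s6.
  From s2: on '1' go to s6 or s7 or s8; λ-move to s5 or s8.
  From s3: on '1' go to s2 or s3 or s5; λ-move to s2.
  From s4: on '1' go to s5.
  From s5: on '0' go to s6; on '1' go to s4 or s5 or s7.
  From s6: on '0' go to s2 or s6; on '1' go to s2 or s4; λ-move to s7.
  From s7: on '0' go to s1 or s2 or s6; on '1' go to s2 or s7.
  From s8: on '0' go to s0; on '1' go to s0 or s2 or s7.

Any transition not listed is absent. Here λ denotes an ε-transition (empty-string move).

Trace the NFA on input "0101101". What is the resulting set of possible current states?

Start in {s0}.
Read '0': {s0} → {s2, s3, s5, s8}.
Read '1': {s2, s3, s5, s8} → {s0, s2, s3, s4, s5, s6, s7, s8}.
Read '0': {s0, s2, s3, s4, s5, s6, s7, s8} → {s0, s1, s2, s3, s5, s6, s7, s8}.
Read '1': {s0, s1, s2, s3, s5, s6, s7, s8} → {s0, s2, s3, s4, s5, s6, s7, s8}.
Read '1': {s0, s2, s3, s4, s5, s6, s7, s8} → {s0, s2, s3, s4, s5, s6, s7, s8}.
Read '0': {s0, s2, s3, s4, s5, s6, s7, s8} → {s0, s1, s2, s3, s5, s6, s7, s8}.
Read '1': {s0, s1, s2, s3, s5, s6, s7, s8} → {s0, s2, s3, s4, s5, s6, s7, s8}.

{s0, s2, s3, s4, s5, s6, s7, s8}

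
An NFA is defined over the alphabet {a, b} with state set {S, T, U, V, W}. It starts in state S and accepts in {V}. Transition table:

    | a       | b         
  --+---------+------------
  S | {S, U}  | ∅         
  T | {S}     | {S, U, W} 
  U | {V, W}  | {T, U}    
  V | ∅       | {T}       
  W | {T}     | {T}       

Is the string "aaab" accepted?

Start in {S}.
Read 'a': {S} → {S, U}.
Read 'a': {S, U} → {S, U, V, W}.
Read 'a': {S, U, V, W} → {S, T, U, V, W}.
Read 'b': {S, T, U, V, W} → {S, T, U, W}.
The final set {S, T, U, W} contains no accepting state.

No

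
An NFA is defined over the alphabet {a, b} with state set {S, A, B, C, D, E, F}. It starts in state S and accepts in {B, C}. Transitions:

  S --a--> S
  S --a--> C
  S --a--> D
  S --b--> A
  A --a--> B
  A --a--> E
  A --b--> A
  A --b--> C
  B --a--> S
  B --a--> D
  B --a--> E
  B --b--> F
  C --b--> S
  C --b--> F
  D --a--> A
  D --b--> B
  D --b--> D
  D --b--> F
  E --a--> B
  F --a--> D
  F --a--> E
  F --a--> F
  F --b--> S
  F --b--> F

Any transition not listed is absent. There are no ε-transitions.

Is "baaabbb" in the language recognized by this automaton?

Yes

Start in {S}.
Read 'b': S→{A}; now {A}.
Read 'a': A→{B, E}; now {B, E}.
Read 'a': B→{S, D, E}, E→{B}; now {S, B, D, E}.
Read 'a': S→{S, C, D}, B→{S, D, E}, D→{A}, E→{B}; now {S, A, B, C, D, E}.
Read 'b': S→{A}, A→{A, C}, B→{F}, C→{S, F}, D→{B, D, F}, E→∅; now {S, A, B, C, D, F}.
Read 'b': S→{A}, A→{A, C}, B→{F}, C→{S, F}, D→{B, D, F}, F→{S, F}; now {S, A, B, C, D, F}.
Read 'b': S→{A}, A→{A, C}, B→{F}, C→{S, F}, D→{B, D, F}, F→{S, F}; now {S, A, B, C, D, F}.
The final set {S, A, B, C, D, F} contains the accepting states B, C.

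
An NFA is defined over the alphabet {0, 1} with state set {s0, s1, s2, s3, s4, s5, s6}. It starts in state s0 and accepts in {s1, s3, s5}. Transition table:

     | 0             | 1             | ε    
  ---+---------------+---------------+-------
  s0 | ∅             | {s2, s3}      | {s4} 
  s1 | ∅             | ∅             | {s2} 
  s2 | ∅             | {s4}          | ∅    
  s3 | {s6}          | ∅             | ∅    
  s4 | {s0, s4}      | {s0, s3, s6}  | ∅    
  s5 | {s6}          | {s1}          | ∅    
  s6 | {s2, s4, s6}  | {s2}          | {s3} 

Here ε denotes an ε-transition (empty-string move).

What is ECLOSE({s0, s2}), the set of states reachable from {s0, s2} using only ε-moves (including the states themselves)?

Begin with {s0, s2}.
ε-move s0 → s4; add s4.

{s0, s2, s4}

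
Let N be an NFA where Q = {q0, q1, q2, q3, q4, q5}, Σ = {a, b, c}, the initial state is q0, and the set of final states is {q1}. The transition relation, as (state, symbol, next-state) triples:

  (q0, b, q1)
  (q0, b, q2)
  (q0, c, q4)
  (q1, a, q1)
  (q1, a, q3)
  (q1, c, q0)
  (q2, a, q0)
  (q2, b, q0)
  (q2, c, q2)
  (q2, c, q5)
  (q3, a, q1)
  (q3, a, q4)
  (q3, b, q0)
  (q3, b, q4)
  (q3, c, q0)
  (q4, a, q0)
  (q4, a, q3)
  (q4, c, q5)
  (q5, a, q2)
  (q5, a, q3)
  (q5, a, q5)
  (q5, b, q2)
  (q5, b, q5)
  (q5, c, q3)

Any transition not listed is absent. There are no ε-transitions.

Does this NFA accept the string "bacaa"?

Yes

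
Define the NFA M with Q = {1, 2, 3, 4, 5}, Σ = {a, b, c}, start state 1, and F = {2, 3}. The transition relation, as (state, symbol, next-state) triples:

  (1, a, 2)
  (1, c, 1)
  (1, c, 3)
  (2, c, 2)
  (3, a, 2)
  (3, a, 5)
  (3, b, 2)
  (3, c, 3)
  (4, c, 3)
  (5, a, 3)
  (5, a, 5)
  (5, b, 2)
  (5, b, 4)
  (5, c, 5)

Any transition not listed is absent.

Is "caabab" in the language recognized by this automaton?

No

Start in {1}.
Read 'c': 1→{1, 3}; now {1, 3}.
Read 'a': 1→{2}, 3→{2, 5}; now {2, 5}.
Read 'a': 2→∅, 5→{3, 5}; now {3, 5}.
Read 'b': 3→{2}, 5→{2, 4}; now {2, 4}.
Read 'a': 2→∅, 4→∅; now ∅.
The set is empty and remains empty for the remaining 1 symbol.
The final set ∅ contains no accepting state.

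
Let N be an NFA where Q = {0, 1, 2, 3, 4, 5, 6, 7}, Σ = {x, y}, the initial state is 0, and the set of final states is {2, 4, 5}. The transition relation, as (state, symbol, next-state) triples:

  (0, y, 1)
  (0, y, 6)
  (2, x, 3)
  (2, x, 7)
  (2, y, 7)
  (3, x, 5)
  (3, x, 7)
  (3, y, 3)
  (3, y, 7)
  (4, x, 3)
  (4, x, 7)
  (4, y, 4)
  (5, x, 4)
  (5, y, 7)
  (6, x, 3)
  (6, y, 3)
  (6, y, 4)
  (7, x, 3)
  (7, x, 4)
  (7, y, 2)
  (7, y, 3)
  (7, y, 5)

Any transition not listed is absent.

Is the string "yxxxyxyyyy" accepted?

Start in {0}.
Read 'y': 0→{1, 6}; now {1, 6}.
Read 'x': 1→∅, 6→{3}; now {3}.
Read 'x': 3→{5, 7}; now {5, 7}.
Read 'x': 5→{4}, 7→{3, 4}; now {3, 4}.
Read 'y': 3→{3, 7}, 4→{4}; now {3, 4, 7}.
Read 'x': 3→{5, 7}, 4→{3, 7}, 7→{3, 4}; now {3, 4, 5, 7}.
Read 'y': 3→{3, 7}, 4→{4}, 5→{7}, 7→{2, 3, 5}; now {2, 3, 4, 5, 7}.
Read 'y': 2→{7}, 3→{3, 7}, 4→{4}, 5→{7}, 7→{2, 3, 5}; now {2, 3, 4, 5, 7}.
Read 'y': 2→{7}, 3→{3, 7}, 4→{4}, 5→{7}, 7→{2, 3, 5}; now {2, 3, 4, 5, 7}.
Read 'y': 2→{7}, 3→{3, 7}, 4→{4}, 5→{7}, 7→{2, 3, 5}; now {2, 3, 4, 5, 7}.
The final set {2, 3, 4, 5, 7} contains the accepting states 2, 4, 5.

Yes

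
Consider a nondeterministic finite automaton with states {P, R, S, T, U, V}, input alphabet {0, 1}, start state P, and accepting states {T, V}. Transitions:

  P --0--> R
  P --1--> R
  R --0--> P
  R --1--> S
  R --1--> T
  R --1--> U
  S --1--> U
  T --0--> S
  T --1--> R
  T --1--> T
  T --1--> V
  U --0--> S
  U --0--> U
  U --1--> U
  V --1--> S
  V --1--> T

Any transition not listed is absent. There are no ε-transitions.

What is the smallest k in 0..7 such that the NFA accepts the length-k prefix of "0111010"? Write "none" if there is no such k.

Start in {P}.
Read '0': {P} → {R}.
Read '1': {R} → {S, T, U}.
None of the earlier sets intersect F, but {S, T, U} does.

2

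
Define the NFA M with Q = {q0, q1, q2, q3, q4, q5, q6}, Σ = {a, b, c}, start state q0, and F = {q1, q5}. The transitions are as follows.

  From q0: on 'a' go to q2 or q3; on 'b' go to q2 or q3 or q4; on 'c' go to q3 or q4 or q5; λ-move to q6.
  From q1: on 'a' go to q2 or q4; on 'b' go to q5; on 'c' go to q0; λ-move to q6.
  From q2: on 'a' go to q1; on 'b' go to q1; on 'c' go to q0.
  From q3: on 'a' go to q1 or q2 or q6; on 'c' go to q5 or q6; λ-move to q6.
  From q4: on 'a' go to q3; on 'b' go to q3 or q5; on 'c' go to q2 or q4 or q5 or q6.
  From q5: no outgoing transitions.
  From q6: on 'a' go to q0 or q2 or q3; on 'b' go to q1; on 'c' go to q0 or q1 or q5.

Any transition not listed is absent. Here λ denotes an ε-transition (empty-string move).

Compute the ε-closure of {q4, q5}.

{q4, q5}

Begin with {q4, q5}.
No ε-moves leave this set, so the closure equals the set itself.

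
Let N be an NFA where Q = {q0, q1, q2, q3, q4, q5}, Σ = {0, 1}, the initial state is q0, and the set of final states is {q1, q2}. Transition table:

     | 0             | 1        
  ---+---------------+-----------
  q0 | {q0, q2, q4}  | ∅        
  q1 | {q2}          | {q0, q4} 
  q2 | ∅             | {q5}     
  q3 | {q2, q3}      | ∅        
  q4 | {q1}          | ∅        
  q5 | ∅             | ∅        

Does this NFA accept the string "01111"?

No

Start in {q0}.
Read '0': q0→{q0, q2, q4}; now {q0, q2, q4}.
Read '1': q0→∅, q2→{q5}, q4→∅; now {q5}.
Read '1': q5→∅; now ∅.
The set is empty and remains empty for the remaining 2 symbols.
The final set ∅ contains no accepting state.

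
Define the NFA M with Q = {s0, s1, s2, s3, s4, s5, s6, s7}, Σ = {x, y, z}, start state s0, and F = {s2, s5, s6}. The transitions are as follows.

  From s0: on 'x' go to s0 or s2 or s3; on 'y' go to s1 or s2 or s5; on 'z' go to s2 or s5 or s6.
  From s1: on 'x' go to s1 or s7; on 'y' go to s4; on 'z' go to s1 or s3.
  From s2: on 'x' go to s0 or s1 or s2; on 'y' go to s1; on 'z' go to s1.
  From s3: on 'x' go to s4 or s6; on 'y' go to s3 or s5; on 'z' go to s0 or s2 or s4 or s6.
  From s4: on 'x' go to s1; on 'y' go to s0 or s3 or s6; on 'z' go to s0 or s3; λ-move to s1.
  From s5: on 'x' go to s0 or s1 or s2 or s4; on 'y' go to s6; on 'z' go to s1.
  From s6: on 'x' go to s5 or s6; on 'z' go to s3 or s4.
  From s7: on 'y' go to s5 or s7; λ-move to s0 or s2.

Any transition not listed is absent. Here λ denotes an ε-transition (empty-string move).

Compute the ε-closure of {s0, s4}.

{s0, s1, s4}

Begin with {s0, s4}.
ε-move s4 → s1; add s1.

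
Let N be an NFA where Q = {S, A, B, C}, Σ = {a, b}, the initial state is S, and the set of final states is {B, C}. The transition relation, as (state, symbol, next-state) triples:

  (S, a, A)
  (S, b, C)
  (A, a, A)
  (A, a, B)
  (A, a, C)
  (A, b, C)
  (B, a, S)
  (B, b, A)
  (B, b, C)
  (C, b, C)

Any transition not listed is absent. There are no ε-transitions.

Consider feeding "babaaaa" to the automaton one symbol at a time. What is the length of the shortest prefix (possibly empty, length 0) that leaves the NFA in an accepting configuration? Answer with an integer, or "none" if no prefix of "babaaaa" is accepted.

1

Start in {S}.
Read 'b': {S} → {C}.
None of the earlier sets intersect F, but {C} does.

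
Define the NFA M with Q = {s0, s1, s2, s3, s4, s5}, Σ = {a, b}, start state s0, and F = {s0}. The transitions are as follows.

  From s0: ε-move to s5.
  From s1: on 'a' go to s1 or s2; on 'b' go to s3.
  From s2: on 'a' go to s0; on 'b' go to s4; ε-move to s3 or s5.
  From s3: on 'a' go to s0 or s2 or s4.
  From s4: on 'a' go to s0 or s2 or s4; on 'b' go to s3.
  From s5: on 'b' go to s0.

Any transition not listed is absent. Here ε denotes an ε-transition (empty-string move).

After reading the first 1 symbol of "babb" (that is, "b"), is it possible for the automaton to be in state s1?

Start: ε-closure({s0}) = {s0, s5}.
Read 'b': s0→∅, s5→{s0}; union {s0}; ε-closure = {s0, s5}.
State s1 is not in {s0, s5}.

No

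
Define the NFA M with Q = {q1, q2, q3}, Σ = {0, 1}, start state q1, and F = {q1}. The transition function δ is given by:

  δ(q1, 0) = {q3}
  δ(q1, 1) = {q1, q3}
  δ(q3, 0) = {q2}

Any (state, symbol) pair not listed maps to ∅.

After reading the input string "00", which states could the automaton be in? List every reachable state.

{q2}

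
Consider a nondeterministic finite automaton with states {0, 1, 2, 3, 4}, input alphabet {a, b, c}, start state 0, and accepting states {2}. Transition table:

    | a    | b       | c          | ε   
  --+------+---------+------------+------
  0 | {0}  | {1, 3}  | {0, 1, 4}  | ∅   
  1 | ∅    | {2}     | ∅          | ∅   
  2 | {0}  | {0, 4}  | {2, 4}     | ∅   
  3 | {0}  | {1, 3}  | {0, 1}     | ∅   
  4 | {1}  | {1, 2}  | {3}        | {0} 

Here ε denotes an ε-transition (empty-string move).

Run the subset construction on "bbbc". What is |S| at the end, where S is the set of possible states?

Start in {0}.
Read 'b': {0} → {1, 3}.
Read 'b': {1, 3} → {1, 2, 3}.
Read 'b': {1, 2, 3} → {0, 1, 2, 3, 4}.
Read 'c': {0, 1, 2, 3, 4} → {0, 1, 2, 3, 4}.
That set has 5 states.

5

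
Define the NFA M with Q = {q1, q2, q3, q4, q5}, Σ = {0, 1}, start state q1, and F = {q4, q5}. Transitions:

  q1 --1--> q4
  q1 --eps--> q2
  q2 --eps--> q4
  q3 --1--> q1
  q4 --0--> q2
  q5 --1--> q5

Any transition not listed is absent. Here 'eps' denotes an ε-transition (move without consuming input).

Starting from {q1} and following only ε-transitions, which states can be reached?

{q1, q2, q4}

Begin with {q1}.
ε-move q1 → q2; add q2.
ε-move q2 → q4; add q4.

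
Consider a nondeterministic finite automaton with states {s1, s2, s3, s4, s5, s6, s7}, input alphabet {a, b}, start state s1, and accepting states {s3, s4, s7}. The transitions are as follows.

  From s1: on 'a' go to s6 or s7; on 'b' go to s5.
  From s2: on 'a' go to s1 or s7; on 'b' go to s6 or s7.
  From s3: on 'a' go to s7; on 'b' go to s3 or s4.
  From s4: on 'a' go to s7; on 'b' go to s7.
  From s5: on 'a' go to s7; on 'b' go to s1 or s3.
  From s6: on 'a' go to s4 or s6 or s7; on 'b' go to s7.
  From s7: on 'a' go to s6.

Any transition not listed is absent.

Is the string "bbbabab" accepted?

No

Start in {s1}.
Read 'b': s1→{s5}; now {s5}.
Read 'b': s5→{s1, s3}; now {s1, s3}.
Read 'b': s1→{s5}, s3→{s3, s4}; now {s3, s4, s5}.
Read 'a': s3→{s7}, s4→{s7}, s5→{s7}; now {s7}.
Read 'b': s7→∅; now ∅.
The set is empty and remains empty for the remaining 2 symbols.
The final set ∅ contains no accepting state.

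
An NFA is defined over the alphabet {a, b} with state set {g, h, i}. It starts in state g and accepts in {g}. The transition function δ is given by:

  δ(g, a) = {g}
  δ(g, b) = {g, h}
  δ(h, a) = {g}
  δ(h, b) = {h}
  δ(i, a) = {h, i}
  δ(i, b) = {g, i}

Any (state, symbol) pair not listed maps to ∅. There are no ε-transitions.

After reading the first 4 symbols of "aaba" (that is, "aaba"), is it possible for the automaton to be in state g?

Yes

Start in {g}.
Read 'a': g→{g}; now {g}.
Read 'a': g→{g}; now {g}.
Read 'b': g→{g, h}; now {g, h}.
Read 'a': g→{g}, h→{g}; now {g}.
State g is in {g}.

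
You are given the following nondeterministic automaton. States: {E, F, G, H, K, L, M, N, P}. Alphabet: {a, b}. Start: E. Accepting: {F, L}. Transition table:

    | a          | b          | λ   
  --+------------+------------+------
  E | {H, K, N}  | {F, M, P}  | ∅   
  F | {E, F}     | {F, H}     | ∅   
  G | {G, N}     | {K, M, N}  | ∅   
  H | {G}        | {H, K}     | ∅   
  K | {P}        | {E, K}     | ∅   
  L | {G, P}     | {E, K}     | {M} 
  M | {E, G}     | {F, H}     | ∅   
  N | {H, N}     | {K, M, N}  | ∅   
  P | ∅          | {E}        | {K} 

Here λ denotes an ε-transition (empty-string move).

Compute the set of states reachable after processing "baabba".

{E, F, G, H, K, N, P}

Start in {E}.
Read 'b': E→{F, M, P}; union {F, M, P}; ε-closure = {F, K, M, P}.
Read 'a': F→{E, F}, K→{P}, M→{E, G}, P→∅; union {E, F, G, P}; ε-closure = {E, F, G, K, P}.
Read 'a': E→{H, K, N}, F→{E, F}, G→{G, N}, K→{P}, P→∅; now {E, F, G, H, K, N, P}.
Read 'b': E→{F, M, P}, F→{F, H}, G→{K, M, N}, H→{H, K}, K→{E, K}, N→{K, M, N}, P→{E}; now {E, F, H, K, M, N, P}.
Read 'b': E→{F, M, P}, F→{F, H}, H→{H, K}, K→{E, K}, M→{F, H}, N→{K, M, N}, P→{E}; now {E, F, H, K, M, N, P}.
Read 'a': E→{H, K, N}, F→{E, F}, H→{G}, K→{P}, M→{E, G}, N→{H, N}, P→∅; now {E, F, G, H, K, N, P}.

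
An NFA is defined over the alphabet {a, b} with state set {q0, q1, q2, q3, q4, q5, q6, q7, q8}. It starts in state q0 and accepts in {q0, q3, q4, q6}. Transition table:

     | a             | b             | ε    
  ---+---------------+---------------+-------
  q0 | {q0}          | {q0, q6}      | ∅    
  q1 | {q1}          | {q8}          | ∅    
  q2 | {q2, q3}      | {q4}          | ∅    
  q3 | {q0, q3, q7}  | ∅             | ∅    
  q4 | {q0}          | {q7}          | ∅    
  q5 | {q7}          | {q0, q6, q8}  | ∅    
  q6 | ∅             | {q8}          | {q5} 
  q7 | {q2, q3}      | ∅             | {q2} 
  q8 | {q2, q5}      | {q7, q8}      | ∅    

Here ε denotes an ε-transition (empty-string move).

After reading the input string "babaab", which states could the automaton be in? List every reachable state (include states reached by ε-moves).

{q0, q4, q5, q6}

Start in {q0}.
Read 'b': q0→{q0, q6}; union {q0, q6}; ε-closure = {q0, q5, q6}.
Read 'a': q0→{q0}, q5→{q7}, q6→∅; union {q0, q7}; ε-closure = {q0, q2, q7}.
Read 'b': q0→{q0, q6}, q2→{q4}, q7→∅; union {q0, q4, q6}; ε-closure = {q0, q4, q5, q6}.
Read 'a': q0→{q0}, q4→{q0}, q5→{q7}, q6→∅; union {q0, q7}; ε-closure = {q0, q2, q7}.
Read 'a': q0→{q0}, q2→{q2, q3}, q7→{q2, q3}; now {q0, q2, q3}.
Read 'b': q0→{q0, q6}, q2→{q4}, q3→∅; union {q0, q4, q6}; ε-closure = {q0, q4, q5, q6}.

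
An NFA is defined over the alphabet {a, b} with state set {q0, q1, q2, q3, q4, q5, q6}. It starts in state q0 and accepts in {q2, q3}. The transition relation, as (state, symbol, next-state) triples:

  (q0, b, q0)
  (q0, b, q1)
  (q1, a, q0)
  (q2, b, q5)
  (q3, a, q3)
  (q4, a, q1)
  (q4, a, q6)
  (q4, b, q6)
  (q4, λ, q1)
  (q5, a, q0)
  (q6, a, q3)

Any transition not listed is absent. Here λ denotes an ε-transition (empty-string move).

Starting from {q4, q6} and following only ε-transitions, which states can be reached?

{q1, q4, q6}

Begin with {q4, q6}.
ε-move q4 → q1; add q1.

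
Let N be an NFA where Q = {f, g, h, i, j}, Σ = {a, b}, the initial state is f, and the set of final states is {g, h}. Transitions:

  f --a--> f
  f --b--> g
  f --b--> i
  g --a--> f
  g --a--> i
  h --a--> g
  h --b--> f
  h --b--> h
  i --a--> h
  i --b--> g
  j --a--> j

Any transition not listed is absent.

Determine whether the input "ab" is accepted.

Start in {f}.
Read 'a': f→{f}; now {f}.
Read 'b': f→{g, i}; now {g, i}.
The final set {g, i} contains the accepting state g.

Yes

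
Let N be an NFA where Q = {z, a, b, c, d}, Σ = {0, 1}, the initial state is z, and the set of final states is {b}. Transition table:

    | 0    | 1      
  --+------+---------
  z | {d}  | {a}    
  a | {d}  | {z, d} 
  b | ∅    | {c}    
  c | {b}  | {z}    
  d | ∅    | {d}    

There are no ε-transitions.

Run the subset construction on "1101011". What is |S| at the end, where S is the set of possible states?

0

Start in {z}.
Read '1': z→{a}; now {a}.
Read '1': a→{z, d}; now {z, d}.
Read '0': z→{d}, d→∅; now {d}.
Read '1': d→{d}; now {d}.
Read '0': d→∅; now ∅.
The set is empty and remains empty for the remaining 2 symbols.
That set has 0 states.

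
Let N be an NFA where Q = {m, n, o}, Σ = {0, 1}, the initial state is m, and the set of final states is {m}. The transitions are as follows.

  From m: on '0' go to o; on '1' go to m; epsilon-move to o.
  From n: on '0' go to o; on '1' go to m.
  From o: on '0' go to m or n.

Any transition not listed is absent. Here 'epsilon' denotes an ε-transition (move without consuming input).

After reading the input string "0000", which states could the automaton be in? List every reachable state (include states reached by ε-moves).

{m, n, o}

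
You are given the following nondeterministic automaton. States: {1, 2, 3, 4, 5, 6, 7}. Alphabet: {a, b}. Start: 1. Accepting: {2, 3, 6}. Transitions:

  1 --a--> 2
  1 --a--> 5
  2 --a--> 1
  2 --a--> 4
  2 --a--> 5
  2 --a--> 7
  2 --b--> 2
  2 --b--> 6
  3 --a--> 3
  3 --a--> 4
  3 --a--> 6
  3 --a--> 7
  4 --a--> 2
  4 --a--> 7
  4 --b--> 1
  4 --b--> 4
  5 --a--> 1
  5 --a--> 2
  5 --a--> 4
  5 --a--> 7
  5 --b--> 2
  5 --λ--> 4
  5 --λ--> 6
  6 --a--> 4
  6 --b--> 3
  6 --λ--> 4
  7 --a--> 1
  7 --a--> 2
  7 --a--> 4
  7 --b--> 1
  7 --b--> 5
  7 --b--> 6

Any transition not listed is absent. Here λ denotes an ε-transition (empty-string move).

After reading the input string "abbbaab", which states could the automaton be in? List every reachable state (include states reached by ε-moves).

{1, 2, 3, 4, 5, 6}

Start in {1}.
Read 'a': 1→{2, 5}; union {2, 5}; ε-closure = {2, 4, 5, 6}.
Read 'b': 2→{2, 6}, 4→{1, 4}, 5→{2}, 6→{3}; now {1, 2, 3, 4, 6}.
Read 'b': 1→∅, 2→{2, 6}, 3→∅, 4→{1, 4}, 6→{3}; now {1, 2, 3, 4, 6}.
Read 'b': 1→∅, 2→{2, 6}, 3→∅, 4→{1, 4}, 6→{3}; now {1, 2, 3, 4, 6}.
Read 'a': 1→{2, 5}, 2→{1, 4, 5, 7}, 3→{3, 4, 6, 7}, 4→{2, 7}, 6→{4}; now {1, 2, 3, 4, 5, 6, 7}.
Read 'a': 1→{2, 5}, 2→{1, 4, 5, 7}, 3→{3, 4, 6, 7}, 4→{2, 7}, 5→{1, 2, 4, 7}, 6→{4}, 7→{1, 2, 4}; now {1, 2, 3, 4, 5, 6, 7}.
Read 'b': 1→∅, 2→{2, 6}, 3→∅, 4→{1, 4}, 5→{2}, 6→{3}, 7→{1, 5, 6}; now {1, 2, 3, 4, 5, 6}.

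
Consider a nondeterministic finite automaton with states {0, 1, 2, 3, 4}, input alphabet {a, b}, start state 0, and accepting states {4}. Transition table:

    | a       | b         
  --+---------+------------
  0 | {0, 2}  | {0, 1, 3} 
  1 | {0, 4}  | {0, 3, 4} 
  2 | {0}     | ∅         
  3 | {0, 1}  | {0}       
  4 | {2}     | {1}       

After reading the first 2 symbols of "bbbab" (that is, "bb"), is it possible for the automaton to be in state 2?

Start in {0}.
Read 'b': 0→{0, 1, 3}; now {0, 1, 3}.
Read 'b': 0→{0, 1, 3}, 1→{0, 3, 4}, 3→{0}; now {0, 1, 3, 4}.
State 2 is not in {0, 1, 3, 4}.

No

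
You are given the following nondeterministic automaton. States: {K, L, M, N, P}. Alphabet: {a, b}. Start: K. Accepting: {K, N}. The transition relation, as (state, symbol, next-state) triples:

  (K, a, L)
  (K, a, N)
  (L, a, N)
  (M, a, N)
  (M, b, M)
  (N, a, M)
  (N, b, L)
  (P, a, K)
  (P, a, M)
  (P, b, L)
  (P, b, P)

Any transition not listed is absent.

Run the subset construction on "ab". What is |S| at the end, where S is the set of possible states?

Start in {K}.
Read 'a': K→{L, N}; now {L, N}.
Read 'b': L→∅, N→{L}; now {L}.
That set has 1 state.

1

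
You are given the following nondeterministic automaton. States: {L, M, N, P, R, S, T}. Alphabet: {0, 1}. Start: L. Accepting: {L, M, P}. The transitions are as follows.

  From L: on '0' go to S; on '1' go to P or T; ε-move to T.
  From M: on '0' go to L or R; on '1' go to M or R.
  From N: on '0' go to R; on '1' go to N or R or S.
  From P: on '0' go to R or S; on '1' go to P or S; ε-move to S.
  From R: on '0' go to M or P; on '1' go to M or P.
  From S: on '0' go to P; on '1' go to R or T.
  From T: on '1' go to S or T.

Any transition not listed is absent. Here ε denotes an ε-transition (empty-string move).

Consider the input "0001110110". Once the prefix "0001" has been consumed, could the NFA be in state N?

No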